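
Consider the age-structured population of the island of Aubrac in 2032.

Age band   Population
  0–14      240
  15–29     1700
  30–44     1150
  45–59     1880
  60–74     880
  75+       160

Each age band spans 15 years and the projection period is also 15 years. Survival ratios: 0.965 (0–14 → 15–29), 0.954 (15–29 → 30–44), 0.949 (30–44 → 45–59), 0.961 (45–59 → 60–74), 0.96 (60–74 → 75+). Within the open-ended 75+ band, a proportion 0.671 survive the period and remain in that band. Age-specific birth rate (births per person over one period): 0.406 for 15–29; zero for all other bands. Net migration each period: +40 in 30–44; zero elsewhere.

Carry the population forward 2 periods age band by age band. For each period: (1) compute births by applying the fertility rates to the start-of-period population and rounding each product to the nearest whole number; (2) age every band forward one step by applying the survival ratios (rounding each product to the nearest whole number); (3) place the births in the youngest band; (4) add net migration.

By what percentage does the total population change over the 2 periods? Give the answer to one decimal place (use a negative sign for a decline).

0.2

Call the bands 1 to 6, youngest first.
[period 1]
Births: 1700 × 0.406 = 690
Band 2: 240 × 0.965 = 232
Band 3: 1700 × 0.954 = 1622
Band 4: 1150 × 0.949 = 1091
Band 5: 1880 × 0.961 = 1807
Band 6: 880 × 0.96 + 160 × 0.671 = 845 + 107 = 952
Net migration: Band 3 + 40 → 1662
Giving 690 / 232 / 1662 / 1091 / 1807 / 952.
[period 2]
Births: 232 × 0.406 = 94
Band 2: 690 × 0.965 = 666
Band 3: 232 × 0.954 = 221
Band 4: 1662 × 0.949 = 1577
Band 5: 1091 × 0.961 = 1048
Band 6: 1807 × 0.96 + 952 × 0.671 = 1735 + 639 = 2374
Net migration: Band 3 + 40 → 261
Giving 94 / 666 / 261 / 1577 / 1048 / 2374.
Total: 6010 → 6020; change = 10; percentage change = 0.2%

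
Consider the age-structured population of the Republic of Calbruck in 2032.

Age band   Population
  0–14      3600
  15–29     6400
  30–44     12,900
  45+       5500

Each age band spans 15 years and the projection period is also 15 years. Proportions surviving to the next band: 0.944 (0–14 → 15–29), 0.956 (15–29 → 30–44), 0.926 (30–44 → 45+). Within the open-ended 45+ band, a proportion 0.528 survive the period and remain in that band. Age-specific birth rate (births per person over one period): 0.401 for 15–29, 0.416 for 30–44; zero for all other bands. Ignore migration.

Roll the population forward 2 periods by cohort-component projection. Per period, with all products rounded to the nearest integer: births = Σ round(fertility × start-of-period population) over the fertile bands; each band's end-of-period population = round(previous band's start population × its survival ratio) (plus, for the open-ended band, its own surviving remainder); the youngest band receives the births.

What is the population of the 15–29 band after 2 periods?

Let group 1 be 0–14 through group 4 = 45+.
— Period 1 —
Births: 6400 × 0.401 = 2566, 12900 × 0.416 = 5366 → total 7932
Group 2: 3600 × 0.944 = 3398
Group 3: 6400 × 0.956 = 6118
Group 4: 12900 × 0.926 + 5500 × 0.528 = 11945 + 2904 = 14849
Population now: 0–14=7932, 15–29=3398, 30–44=6118, 45+=14849
— Period 2 —
Births: 3398 × 0.401 = 1363, 6118 × 0.416 = 2545 → total 3908
Group 2: 7932 × 0.944 = 7488
Group 3: 3398 × 0.956 = 3248
Group 4: 6118 × 0.926 + 14849 × 0.528 = 5665 + 7840 = 13505
Population now: 0–14=3908, 15–29=7488, 30–44=3248, 45+=13505

7488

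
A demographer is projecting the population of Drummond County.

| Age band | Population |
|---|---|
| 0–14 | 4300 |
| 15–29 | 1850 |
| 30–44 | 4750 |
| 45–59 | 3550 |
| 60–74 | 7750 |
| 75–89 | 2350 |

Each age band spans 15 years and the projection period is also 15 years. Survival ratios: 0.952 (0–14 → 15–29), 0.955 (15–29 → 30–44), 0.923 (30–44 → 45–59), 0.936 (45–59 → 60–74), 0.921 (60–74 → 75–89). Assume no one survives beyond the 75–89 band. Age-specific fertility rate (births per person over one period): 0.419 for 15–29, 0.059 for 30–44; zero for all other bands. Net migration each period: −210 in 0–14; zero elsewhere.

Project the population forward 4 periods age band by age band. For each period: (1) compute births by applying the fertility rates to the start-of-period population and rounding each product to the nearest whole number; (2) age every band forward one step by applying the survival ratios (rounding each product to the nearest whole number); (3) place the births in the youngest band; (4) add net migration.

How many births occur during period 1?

1055

[period 1]
Births: 1850 × 0.419 = 775  |  4750 × 0.059 = 280 ⇒ total 1055
15–29: 4300 × 0.952 = 4094
30–44: 1850 × 0.955 = 1767
45–59: 4750 × 0.923 = 4384
60–74: 3550 × 0.936 = 3323
75–89: 7750 × 0.921 = 7138
Net migration: 0–14 − 210 → 845
Giving 845 / 4094 / 1767 / 4384 / 3323 / 7138.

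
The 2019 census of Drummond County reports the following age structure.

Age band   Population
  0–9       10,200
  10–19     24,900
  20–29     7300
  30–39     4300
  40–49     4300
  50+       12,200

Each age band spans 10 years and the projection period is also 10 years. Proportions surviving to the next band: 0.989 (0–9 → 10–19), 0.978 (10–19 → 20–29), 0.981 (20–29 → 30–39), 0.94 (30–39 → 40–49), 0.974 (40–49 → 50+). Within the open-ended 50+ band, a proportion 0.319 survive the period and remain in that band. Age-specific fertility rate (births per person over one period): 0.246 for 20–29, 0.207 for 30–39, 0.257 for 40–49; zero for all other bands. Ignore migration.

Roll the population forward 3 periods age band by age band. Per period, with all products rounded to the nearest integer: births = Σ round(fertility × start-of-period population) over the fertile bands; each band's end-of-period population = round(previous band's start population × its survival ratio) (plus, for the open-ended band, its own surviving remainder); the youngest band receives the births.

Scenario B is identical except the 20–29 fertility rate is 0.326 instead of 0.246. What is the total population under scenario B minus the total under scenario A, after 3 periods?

3281

Period 1.
Births: 7300 × 0.246 = 1796  |  4300 × 0.207 = 890  |  4300 × 0.257 = 1105 → total 3791
10–19: 10200 × 0.989 = 10088
20–29: 24900 × 0.978 = 24352
30–39: 7300 × 0.981 = 7161
40–49: 4300 × 0.94 = 4042
50+: 4300 × 0.974 + 12200 × 0.319 = 4188 + 3892 = 8080
End of period: [3791, 10088, 24352, 7161, 4042, 8080]
Period 2.
Births: 24352 × 0.246 = 5991  |  7161 × 0.207 = 1482  |  4042 × 0.257 = 1039 → total 8512
10–19: 3791 × 0.989 = 3749
20–29: 10088 × 0.978 = 9866
30–39: 24352 × 0.981 = 23889
40–49: 7161 × 0.94 = 6731
50+: 4042 × 0.974 + 8080 × 0.319 = 3937 + 2578 = 6515
End of period: [8512, 3749, 9866, 23889, 6731, 6515]
Period 3.
Births: 9866 × 0.246 = 2427  |  23889 × 0.207 = 4945  |  6731 × 0.257 = 1730 → total 9102
10–19: 8512 × 0.989 = 8418
20–29: 3749 × 0.978 = 3667
30–39: 9866 × 0.981 = 9679
40–49: 23889 × 0.94 = 22456
50+: 6731 × 0.974 + 6515 × 0.319 = 6556 + 2078 = 8634
End of period: [9102, 8418, 3667, 9679, 22456, 8634]
Scenario A total after 3 periods: 61956
Scenario B projection —
Period 1.
Births: 7300 × 0.326 = 2380  |  4300 × 0.207 = 890  |  4300 × 0.257 = 1105 → total 4375
10–19: 10200 × 0.989 = 10088
20–29: 24900 × 0.978 = 24352
30–39: 7300 × 0.981 = 7161
40–49: 4300 × 0.94 = 4042
50+: 4300 × 0.974 + 12200 × 0.319 = 4188 + 3892 = 8080
End of period: [4375, 10088, 24352, 7161, 4042, 8080]
Period 2.
Births: 24352 × 0.326 = 7939  |  7161 × 0.207 = 1482  |  4042 × 0.257 = 1039 → total 10460
10–19: 4375 × 0.989 = 4327
20–29: 10088 × 0.978 = 9866
30–39: 24352 × 0.981 = 23889
40–49: 7161 × 0.94 = 6731
50+: 4042 × 0.974 + 8080 × 0.319 = 3937 + 2578 = 6515
End of period: [10460, 4327, 9866, 23889, 6731, 6515]
Period 3.
Births: 9866 × 0.326 = 3216  |  23889 × 0.207 = 4945  |  6731 × 0.257 = 1730 → total 9891
10–19: 10460 × 0.989 = 10345
20–29: 4327 × 0.978 = 4232
30–39: 9866 × 0.981 = 9679
40–49: 23889 × 0.94 = 22456
50+: 6731 × 0.974 + 6515 × 0.319 = 6556 + 2078 = 8634
End of period: [9891, 10345, 4232, 9679, 22456, 8634]
Scenario B total after 3 periods: 65237
Difference B − A = 65237 − 61956 = 3281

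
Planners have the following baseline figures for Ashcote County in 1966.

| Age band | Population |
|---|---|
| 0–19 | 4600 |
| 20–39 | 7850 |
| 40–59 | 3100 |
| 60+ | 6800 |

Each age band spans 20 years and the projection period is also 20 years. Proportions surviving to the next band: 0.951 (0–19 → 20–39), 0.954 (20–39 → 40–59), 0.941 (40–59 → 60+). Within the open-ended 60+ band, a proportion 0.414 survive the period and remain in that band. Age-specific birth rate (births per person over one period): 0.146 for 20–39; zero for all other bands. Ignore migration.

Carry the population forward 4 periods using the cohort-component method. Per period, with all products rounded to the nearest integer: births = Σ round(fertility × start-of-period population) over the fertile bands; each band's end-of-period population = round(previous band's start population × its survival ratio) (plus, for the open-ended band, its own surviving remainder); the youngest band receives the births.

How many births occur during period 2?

639

Period 1.
Births: 7850 × 0.146 = 1146
20–39: 4600 × 0.951 = 4375
40–59: 7850 × 0.954 = 7489
60+: 3100 × 0.941 + 6800 × 0.414 = 2917 + 2815 = 5732
Population now: 0–19=1146, 20–39=4375, 40–59=7489, 60+=5732
Period 2.
Births: 4375 × 0.146 = 639
20–39: 1146 × 0.951 = 1090
40–59: 4375 × 0.954 = 4174
60+: 7489 × 0.941 + 5732 × 0.414 = 7047 + 2373 = 9420
Population now: 0–19=639, 20–39=1090, 40–59=4174, 60+=9420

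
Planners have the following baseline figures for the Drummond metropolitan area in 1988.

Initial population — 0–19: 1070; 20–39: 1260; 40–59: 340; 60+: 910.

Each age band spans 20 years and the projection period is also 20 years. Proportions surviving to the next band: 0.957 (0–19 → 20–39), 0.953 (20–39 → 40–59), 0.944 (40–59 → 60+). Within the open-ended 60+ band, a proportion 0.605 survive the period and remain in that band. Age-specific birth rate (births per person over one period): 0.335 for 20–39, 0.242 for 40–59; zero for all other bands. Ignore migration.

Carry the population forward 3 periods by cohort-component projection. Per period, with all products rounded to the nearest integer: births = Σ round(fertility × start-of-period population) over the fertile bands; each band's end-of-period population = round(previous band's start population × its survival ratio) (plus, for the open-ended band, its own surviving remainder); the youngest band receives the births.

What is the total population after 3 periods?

3390

(Bands numbered youngest = 1 to oldest = 4.)
[period 1]
Births: 1260 × 0.335 = 422 ; 340 × 0.242 = 82 → total 504
Band 2: 1070 × 0.957 = 1024
Band 3: 1260 × 0.953 = 1201
Band 4: 340 × 0.944 + 910 × 0.605 = 321 + 551 = 872
Population now: 0–19=504, 20–39=1024, 40–59=1201, 60+=872
[period 2]
Births: 1024 × 0.335 = 343 ; 1201 × 0.242 = 291 → total 634
Band 2: 504 × 0.957 = 482
Band 3: 1024 × 0.953 = 976
Band 4: 1201 × 0.944 + 872 × 0.605 = 1134 + 528 = 1662
Population now: 0–19=634, 20–39=482, 40–59=976, 60+=1662
[period 3]
Births: 482 × 0.335 = 161 ; 976 × 0.242 = 236 → total 397
Band 2: 634 × 0.957 = 607
Band 3: 482 × 0.953 = 459
Band 4: 976 × 0.944 + 1662 × 0.605 = 921 + 1006 = 1927
Population now: 0–19=397, 20–39=607, 40–59=459, 60+=1927
Total after period 3: 397 + 607 + 459 + 1927 = 3390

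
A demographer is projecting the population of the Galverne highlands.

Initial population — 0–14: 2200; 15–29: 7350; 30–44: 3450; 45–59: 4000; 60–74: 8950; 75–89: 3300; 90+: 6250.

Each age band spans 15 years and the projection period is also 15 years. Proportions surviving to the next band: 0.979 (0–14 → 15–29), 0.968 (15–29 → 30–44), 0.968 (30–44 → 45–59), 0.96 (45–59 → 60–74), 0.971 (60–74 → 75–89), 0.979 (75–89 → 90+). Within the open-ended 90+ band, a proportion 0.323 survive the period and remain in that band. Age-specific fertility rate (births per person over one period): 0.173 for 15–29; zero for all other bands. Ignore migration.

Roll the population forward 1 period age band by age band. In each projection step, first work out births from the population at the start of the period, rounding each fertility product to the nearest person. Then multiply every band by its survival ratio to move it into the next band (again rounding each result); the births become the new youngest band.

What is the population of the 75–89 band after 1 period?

After projecting period 1:
Births: 7350 × 0.173 = 1272
15–29: 2200 × 0.979 = 2154
30–44: 7350 × 0.968 = 7115
45–59: 3450 × 0.968 = 3340
60–74: 4000 × 0.96 = 3840
75–89: 8950 × 0.971 = 8690
90+: 3300 × 0.979 + 6250 × 0.323 = 3231 + 2019 = 5250
End of period: [1272, 2154, 7115, 3340, 3840, 8690, 5250]

8690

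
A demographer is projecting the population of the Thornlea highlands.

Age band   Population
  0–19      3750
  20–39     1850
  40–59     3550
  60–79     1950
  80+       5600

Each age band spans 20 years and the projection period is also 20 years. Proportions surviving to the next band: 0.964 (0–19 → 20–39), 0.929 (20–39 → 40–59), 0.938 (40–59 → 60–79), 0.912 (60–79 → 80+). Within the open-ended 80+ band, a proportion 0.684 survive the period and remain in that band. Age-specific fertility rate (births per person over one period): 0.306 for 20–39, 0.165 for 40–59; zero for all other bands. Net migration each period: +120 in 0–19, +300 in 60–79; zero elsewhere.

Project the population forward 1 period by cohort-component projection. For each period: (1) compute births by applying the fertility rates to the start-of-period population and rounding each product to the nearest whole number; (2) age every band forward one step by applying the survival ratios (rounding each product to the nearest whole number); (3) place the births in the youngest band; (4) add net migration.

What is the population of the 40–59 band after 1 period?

— Period 1 —
Births: 1850 × 0.306 = 566 ; 3550 × 0.165 = 586 ⇒ total 1152
20–39: 3750 × 0.964 = 3615
40–59: 1850 × 0.929 = 1719
60–79: 3550 × 0.938 = 3330
80+: 1950 × 0.912 + 5600 × 0.684 = 1778 + 3830 = 5608
Net migration: 0–19 + 120 → 1272; 60–79 + 300 → 3630
End of period: [1272, 3615, 1719, 3630, 5608]

1719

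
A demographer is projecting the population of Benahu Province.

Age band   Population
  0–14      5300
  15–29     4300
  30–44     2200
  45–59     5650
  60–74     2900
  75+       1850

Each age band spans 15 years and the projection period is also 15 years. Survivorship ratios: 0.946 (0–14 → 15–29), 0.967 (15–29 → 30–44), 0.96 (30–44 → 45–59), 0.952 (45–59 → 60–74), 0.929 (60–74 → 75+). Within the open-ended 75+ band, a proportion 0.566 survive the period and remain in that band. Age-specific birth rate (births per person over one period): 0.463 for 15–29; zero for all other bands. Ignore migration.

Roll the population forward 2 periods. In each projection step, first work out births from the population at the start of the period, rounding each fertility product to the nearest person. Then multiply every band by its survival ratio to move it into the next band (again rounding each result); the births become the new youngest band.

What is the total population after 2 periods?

22170

After projecting period 1:
Births: 4300 * 0.463 = 1991
15–29: 5300 * 0.946 = 5014
30–44: 4300 * 0.967 = 4158
45–59: 2200 * 0.96 = 2112
60–74: 5650 * 0.952 = 5379
75+: 2900 * 0.929 + 1850 * 0.566 = 2694 + 1047 = 3741
End of period: [1991, 5014, 4158, 2112, 5379, 3741]
After projecting period 2:
Births: 5014 * 0.463 = 2321
15–29: 1991 * 0.946 = 1883
30–44: 5014 * 0.967 = 4849
45–59: 4158 * 0.96 = 3992
60–74: 2112 * 0.952 = 2011
75+: 5379 * 0.929 + 3741 * 0.566 = 4997 + 2117 = 7114
End of period: [2321, 1883, 4849, 3992, 2011, 7114]
Total after period 2: 2321 + 1883 + 4849 + 3992 + 2011 + 7114 = 22170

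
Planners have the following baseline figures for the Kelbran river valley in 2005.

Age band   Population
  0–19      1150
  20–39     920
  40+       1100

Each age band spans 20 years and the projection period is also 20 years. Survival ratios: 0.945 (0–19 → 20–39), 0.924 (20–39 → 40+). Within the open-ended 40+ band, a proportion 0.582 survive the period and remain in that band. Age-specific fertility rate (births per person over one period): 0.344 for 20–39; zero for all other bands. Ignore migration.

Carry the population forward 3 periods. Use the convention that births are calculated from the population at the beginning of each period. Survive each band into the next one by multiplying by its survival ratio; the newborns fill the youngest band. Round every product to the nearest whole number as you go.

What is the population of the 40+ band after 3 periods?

1365

Let band 1 be 0–19 through band 3 = 40+.
— Period 1 —
Births: 920 * 0.344 = 316
Band 2: 1150 * 0.945 = 1087
Band 3: 920 * 0.924 + 1100 * 0.582 = 850 + 640 = 1490
→ [316, 1087, 1490]
— Period 2 —
Births: 1087 * 0.344 = 374
Band 2: 316 * 0.945 = 299
Band 3: 1087 * 0.924 + 1490 * 0.582 = 1004 + 867 = 1871
→ [374, 299, 1871]
— Period 3 —
Births: 299 * 0.344 = 103
Band 2: 374 * 0.945 = 353
Band 3: 299 * 0.924 + 1871 * 0.582 = 276 + 1089 = 1365
→ [103, 353, 1365]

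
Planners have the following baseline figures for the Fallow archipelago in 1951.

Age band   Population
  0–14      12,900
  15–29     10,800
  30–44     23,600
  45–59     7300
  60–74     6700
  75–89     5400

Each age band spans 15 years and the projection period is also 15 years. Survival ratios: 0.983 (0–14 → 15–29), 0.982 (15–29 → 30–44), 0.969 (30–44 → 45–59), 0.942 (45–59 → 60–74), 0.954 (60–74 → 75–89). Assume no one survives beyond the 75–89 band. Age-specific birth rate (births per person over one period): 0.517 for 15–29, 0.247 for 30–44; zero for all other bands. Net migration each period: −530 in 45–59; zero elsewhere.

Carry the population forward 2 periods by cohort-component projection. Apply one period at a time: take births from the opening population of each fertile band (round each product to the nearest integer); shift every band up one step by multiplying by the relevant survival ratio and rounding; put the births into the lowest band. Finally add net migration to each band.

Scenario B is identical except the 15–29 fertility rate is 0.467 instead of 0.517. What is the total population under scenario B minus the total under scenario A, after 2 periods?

Let band 1 be 0–14 through band 6 = 75–89.
[period 1]
Births: 10800 × 0.517 = 5584, 23600 × 0.247 = 5829 → total 11413
Band 2: 12900 × 0.983 = 12681
Band 3: 10800 × 0.982 = 10606
Band 4: 23600 × 0.969 = 22868
Band 5: 7300 × 0.942 = 6877
Band 6: 6700 × 0.954 = 6392
Net migration: Band 4 − 530 → 22338
→ [11413, 12681, 10606, 22338, 6877, 6392]
[period 2]
Births: 12681 × 0.517 = 6556, 10606 × 0.247 = 2620 → total 9176
Band 2: 11413 × 0.983 = 11219
Band 3: 12681 × 0.982 = 12453
Band 4: 10606 × 0.969 = 10277
Band 5: 22338 × 0.942 = 21042
Band 6: 6877 × 0.954 = 6561
Net migration: Band 4 − 530 → 9747
→ [9176, 11219, 12453, 9747, 21042, 6561]
Scenario A total after 2 periods: 70198
Scenario B projection —
[period 1]
Births: 10800 × 0.467 = 5044, 23600 × 0.247 = 5829 → total 10873
Band 2: 12900 × 0.983 = 12681
Band 3: 10800 × 0.982 = 10606
Band 4: 23600 × 0.969 = 22868
Band 5: 7300 × 0.942 = 6877
Band 6: 6700 × 0.954 = 6392
Net migration: Band 4 − 530 → 22338
→ [10873, 12681, 10606, 22338, 6877, 6392]
[period 2]
Births: 12681 × 0.467 = 5922, 10606 × 0.247 = 2620 → total 8542
Band 2: 10873 × 0.983 = 10688
Band 3: 12681 × 0.982 = 12453
Band 4: 10606 × 0.969 = 10277
Band 5: 22338 × 0.942 = 21042
Band 6: 6877 × 0.954 = 6561
Net migration: Band 4 − 530 → 9747
→ [8542, 10688, 12453, 9747, 21042, 6561]
Scenario B total after 2 periods: 69033
Difference B − A = 69033 − 70198 = -1165

-1165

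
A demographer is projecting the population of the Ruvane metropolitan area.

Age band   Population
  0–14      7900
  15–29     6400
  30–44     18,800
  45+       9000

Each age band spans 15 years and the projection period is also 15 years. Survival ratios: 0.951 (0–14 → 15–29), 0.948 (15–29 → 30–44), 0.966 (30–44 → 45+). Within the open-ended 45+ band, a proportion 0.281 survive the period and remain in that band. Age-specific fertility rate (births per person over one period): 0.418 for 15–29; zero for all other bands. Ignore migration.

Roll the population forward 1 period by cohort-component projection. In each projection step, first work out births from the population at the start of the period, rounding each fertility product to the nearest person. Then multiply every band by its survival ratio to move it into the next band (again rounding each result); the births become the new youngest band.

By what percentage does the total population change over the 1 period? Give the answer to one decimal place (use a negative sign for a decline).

Let group 1 be 0–14 through group 4 = 45+.
Period 1:
Births: 6400 × 0.418 = 2675
Group 2: 7900 × 0.951 = 7513
Group 3: 6400 × 0.948 = 6067
Group 4: 18800 × 0.966 + 9000 × 0.281 = 18161 + 2529 = 20690
Giving 2675 / 7513 / 6067 / 20690.
Total: 42100 → 36945; change = -5155; percentage change = -12.2%

-12.2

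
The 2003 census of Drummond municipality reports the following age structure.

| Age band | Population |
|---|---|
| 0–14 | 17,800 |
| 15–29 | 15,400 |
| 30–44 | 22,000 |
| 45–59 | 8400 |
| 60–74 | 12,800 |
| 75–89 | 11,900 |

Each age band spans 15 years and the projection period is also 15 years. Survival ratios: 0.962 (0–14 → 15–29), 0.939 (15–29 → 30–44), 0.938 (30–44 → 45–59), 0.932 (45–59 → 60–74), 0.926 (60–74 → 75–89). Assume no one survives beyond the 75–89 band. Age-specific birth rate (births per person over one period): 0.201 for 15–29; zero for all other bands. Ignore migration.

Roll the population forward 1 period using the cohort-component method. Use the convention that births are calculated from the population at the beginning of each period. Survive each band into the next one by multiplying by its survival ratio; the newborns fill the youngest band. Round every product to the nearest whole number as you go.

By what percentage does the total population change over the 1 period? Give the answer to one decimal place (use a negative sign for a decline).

-15.1

— Period 1 —
Births: 15400 × 0.201 = 3095
15–29: 17800 × 0.962 = 17124
30–44: 15400 × 0.939 = 14461
45–59: 22000 × 0.938 = 20636
60–74: 8400 × 0.932 = 7829
75–89: 12800 × 0.926 = 11853
Giving 3095 / 17124 / 14461 / 20636 / 7829 / 11853.
Total: 88300 → 74998; change = -13302; percentage change = -15.1%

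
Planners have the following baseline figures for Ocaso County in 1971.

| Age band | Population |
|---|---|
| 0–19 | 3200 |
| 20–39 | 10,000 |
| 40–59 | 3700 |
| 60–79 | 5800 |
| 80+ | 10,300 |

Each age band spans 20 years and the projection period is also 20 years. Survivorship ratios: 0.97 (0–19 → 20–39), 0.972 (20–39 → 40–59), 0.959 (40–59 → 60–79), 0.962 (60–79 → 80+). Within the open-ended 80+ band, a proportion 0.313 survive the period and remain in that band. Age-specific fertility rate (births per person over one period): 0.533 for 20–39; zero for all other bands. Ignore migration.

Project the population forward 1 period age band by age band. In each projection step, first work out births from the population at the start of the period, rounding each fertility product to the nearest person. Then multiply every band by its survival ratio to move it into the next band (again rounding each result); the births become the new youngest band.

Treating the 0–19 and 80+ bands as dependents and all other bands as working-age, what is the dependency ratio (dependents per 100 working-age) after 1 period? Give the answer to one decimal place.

86.3

— Period 1 —
Births: 10000 × 0.533 = 5330
20–39: 3200 × 0.97 = 3104
40–59: 10000 × 0.972 = 9720
60–79: 3700 × 0.959 = 3548
80+: 5800 × 0.962 + 10300 × 0.313 = 5580 + 3224 = 8804
Population now: 0–19=5330, 20–39=3104, 40–59=9720, 60–79=3548, 80+=8804
Dependents (band 0–19 + band 80+) = 5330 + 8804 = 14134; working-age = 16372; ratio = 14134/16372 × 100 = 86.3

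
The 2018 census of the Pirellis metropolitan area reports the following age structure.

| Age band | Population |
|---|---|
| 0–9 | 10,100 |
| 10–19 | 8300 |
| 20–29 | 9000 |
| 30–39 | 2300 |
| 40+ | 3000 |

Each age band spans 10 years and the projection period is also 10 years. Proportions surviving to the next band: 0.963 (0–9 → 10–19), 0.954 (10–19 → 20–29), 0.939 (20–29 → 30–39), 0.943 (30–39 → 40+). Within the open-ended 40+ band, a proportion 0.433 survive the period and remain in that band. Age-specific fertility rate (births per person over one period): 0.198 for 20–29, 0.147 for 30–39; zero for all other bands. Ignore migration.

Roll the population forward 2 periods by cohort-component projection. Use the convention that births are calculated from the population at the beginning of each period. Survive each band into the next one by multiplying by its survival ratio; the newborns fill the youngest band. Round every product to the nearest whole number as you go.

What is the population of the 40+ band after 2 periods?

9471

— Period 1 —
Births: 9000 × 0.198 = 1782, 2300 × 0.147 = 338 — total 2120
10–19: 10100 × 0.963 = 9726
20–29: 8300 × 0.954 = 7918
30–39: 9000 × 0.939 = 8451
40+: 2300 × 0.943 + 3000 × 0.433 = 2169 + 1299 = 3468
→ [2120, 9726, 7918, 8451, 3468]
— Period 2 —
Births: 7918 × 0.198 = 1568, 8451 × 0.147 = 1242 — total 2810
10–19: 2120 × 0.963 = 2042
20–29: 9726 × 0.954 = 9279
30–39: 7918 × 0.939 = 7435
40+: 8451 × 0.943 + 3468 × 0.433 = 7969 + 1502 = 9471
→ [2810, 2042, 9279, 7435, 9471]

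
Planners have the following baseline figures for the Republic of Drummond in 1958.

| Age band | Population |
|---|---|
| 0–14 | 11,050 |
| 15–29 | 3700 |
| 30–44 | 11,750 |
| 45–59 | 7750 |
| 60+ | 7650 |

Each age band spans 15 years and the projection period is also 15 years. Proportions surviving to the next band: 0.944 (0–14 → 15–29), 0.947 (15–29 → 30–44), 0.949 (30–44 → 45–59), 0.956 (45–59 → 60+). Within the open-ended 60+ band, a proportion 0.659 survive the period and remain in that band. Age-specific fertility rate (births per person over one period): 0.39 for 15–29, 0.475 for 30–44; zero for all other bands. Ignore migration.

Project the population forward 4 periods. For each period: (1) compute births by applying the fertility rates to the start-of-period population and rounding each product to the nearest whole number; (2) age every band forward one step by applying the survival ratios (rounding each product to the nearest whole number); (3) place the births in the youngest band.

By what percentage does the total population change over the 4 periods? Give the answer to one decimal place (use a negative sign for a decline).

0.9

Period 1.
Births: 3700 * 0.39 = 1443  |  11750 * 0.475 = 5581 — total 7024
15–29: 11050 * 0.944 = 10431
30–44: 3700 * 0.947 = 3504
45–59: 11750 * 0.949 = 11151
60+: 7750 * 0.956 + 7650 * 0.659 = 7409 + 5041 = 12450
→ [7024, 10431, 3504, 11151, 12450]
Period 2.
Births: 10431 * 0.39 = 4068  |  3504 * 0.475 = 1664 — total 5732
15–29: 7024 * 0.944 = 6631
30–44: 10431 * 0.947 = 9878
45–59: 3504 * 0.949 = 3325
60+: 11151 * 0.956 + 12450 * 0.659 = 10660 + 8205 = 18865
→ [5732, 6631, 9878, 3325, 18865]
Period 3.
Births: 6631 * 0.39 = 2586  |  9878 * 0.475 = 4692 — total 7278
15–29: 5732 * 0.944 = 5411
30–44: 6631 * 0.947 = 6280
45–59: 9878 * 0.949 = 9374
60+: 3325 * 0.956 + 18865 * 0.659 = 3179 + 12432 = 15611
→ [7278, 5411, 6280, 9374, 15611]
Period 4.
Births: 5411 * 0.39 = 2110  |  6280 * 0.475 = 2983 — total 5093
15–29: 7278 * 0.944 = 6870
30–44: 5411 * 0.947 = 5124
45–59: 6280 * 0.949 = 5960
60+: 9374 * 0.956 + 15611 * 0.659 = 8962 + 10288 = 19250
→ [5093, 6870, 5124, 5960, 19250]
Total: 41900 → 42297; change = 397; percentage change = 0.9%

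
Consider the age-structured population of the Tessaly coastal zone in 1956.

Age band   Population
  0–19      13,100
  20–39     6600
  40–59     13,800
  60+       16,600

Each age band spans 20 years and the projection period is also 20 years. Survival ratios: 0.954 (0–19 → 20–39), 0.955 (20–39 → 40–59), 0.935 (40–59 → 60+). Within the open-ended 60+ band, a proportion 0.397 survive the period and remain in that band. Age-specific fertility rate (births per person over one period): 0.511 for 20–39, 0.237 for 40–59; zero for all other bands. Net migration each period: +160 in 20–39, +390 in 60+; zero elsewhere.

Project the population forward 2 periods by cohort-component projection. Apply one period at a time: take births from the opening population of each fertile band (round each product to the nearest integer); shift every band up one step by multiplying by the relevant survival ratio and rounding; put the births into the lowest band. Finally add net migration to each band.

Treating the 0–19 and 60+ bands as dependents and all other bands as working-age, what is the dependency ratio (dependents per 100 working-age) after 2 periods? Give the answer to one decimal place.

119.1

After projecting period 1:
Births: 6600 × 0.511 = 3373, 13800 × 0.237 = 3271 → total 6644
20–39: 13100 × 0.954 = 12497
40–59: 6600 × 0.955 = 6303
60+: 13800 × 0.935 + 16600 × 0.397 = 12903 + 6590 = 19493
Net migration: 20–39 + 160 → 12657; 60+ + 390 → 19883
Giving 6644 / 12657 / 6303 / 19883.
After projecting period 2:
Births: 12657 × 0.511 = 6468, 6303 × 0.237 = 1494 → total 7962
20–39: 6644 × 0.954 = 6338
40–59: 12657 × 0.955 = 12087
60+: 6303 × 0.935 + 19883 × 0.397 = 5893 + 7894 = 13787
Net migration: 20–39 + 160 → 6498; 60+ + 390 → 14177
Giving 7962 / 6498 / 12087 / 14177.
Dependents (band 0–19 + band 60+) = 7962 + 14177 = 22139; working-age = 18585; ratio = 22139/18585 × 100 = 119.1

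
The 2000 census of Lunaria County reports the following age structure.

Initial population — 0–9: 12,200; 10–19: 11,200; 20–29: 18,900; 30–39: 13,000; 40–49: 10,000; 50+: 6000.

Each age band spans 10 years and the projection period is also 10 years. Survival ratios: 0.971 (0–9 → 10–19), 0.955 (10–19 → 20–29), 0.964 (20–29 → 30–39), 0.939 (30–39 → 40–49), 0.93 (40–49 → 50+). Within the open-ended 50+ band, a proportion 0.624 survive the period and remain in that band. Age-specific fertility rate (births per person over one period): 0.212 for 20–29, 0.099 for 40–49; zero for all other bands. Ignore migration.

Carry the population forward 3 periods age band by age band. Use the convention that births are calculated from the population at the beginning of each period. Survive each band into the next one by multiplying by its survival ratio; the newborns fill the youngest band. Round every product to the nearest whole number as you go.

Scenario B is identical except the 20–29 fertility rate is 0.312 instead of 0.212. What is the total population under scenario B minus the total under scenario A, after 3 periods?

3922

Let band 1 be 0–9 through band 6 = 50+.
[period 1]
Births: 18900 × 0.212 = 4007  |  10000 × 0.099 = 990 ⇒ total 4997
Band 2: 12200 × 0.971 = 11846
Band 3: 11200 × 0.955 = 10696
Band 4: 18900 × 0.964 = 18220
Band 5: 13000 × 0.939 = 12207
Band 6: 10000 × 0.93 + 6000 × 0.624 = 9300 + 3744 = 13044
→ [4997, 11846, 10696, 18220, 12207, 13044]
[period 2]
Births: 10696 × 0.212 = 2268  |  12207 × 0.099 = 1208 ⇒ total 3476
Band 2: 4997 × 0.971 = 4852
Band 3: 11846 × 0.955 = 11313
Band 4: 10696 × 0.964 = 10311
Band 5: 18220 × 0.939 = 17109
Band 6: 12207 × 0.93 + 13044 × 0.624 = 11353 + 8139 = 19492
→ [3476, 4852, 11313, 10311, 17109, 19492]
[period 3]
Births: 11313 × 0.212 = 2398  |  17109 × 0.099 = 1694 ⇒ total 4092
Band 2: 3476 × 0.971 = 3375
Band 3: 4852 × 0.955 = 4634
Band 4: 11313 × 0.964 = 10906
Band 5: 10311 × 0.939 = 9682
Band 6: 17109 × 0.93 + 19492 × 0.624 = 15911 + 12163 = 28074
→ [4092, 3375, 4634, 10906, 9682, 28074]
Scenario A total after 3 periods: 60763
Scenario B projection —
[period 1]
Births: 18900 × 0.312 = 5897  |  10000 × 0.099 = 990 ⇒ total 6887
Band 2: 12200 × 0.971 = 11846
Band 3: 11200 × 0.955 = 10696
Band 4: 18900 × 0.964 = 18220
Band 5: 13000 × 0.939 = 12207
Band 6: 10000 × 0.93 + 6000 × 0.624 = 9300 + 3744 = 13044
→ [6887, 11846, 10696, 18220, 12207, 13044]
[period 2]
Births: 10696 × 0.312 = 3337  |  12207 × 0.099 = 1208 ⇒ total 4545
Band 2: 6887 × 0.971 = 6687
Band 3: 11846 × 0.955 = 11313
Band 4: 10696 × 0.964 = 10311
Band 5: 18220 × 0.939 = 17109
Band 6: 12207 × 0.93 + 13044 × 0.624 = 11353 + 8139 = 19492
→ [4545, 6687, 11313, 10311, 17109, 19492]
[period 3]
Births: 11313 × 0.312 = 3530  |  17109 × 0.099 = 1694 ⇒ total 5224
Band 2: 4545 × 0.971 = 4413
Band 3: 6687 × 0.955 = 6386
Band 4: 11313 × 0.964 = 10906
Band 5: 10311 × 0.939 = 9682
Band 6: 17109 × 0.93 + 19492 × 0.624 = 15911 + 12163 = 28074
→ [5224, 4413, 6386, 10906, 9682, 28074]
Scenario B total after 3 periods: 64685
Difference B − A = 64685 − 60763 = 3922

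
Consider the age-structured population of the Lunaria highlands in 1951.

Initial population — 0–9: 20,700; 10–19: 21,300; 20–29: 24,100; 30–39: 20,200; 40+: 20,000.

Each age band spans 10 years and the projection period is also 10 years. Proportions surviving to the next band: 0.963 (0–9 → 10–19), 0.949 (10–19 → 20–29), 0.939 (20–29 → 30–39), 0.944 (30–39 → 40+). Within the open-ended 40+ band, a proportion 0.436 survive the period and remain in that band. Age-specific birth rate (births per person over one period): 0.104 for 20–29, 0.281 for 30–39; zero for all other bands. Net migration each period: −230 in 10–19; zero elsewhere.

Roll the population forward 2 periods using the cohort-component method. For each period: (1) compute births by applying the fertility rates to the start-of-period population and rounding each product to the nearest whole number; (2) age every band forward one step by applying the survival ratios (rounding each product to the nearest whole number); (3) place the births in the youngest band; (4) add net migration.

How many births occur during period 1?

Let band 1 be 0–9 through band 5 = 40+.
After projecting period 1:
Births: 24100 * 0.104 = 2506 ; 20200 * 0.281 = 5676 ⇒ total 8182
Band 2: 20700 * 0.963 = 19934
Band 3: 21300 * 0.949 = 20214
Band 4: 24100 * 0.939 = 22630
Band 5: 20200 * 0.944 + 20000 * 0.436 = 19069 + 8720 = 27789
Net migration: Band 2 − 230 → 19704
Population now: 0–9=8182, 10–19=19704, 20–29=20214, 30–39=22630, 40+=27789

8182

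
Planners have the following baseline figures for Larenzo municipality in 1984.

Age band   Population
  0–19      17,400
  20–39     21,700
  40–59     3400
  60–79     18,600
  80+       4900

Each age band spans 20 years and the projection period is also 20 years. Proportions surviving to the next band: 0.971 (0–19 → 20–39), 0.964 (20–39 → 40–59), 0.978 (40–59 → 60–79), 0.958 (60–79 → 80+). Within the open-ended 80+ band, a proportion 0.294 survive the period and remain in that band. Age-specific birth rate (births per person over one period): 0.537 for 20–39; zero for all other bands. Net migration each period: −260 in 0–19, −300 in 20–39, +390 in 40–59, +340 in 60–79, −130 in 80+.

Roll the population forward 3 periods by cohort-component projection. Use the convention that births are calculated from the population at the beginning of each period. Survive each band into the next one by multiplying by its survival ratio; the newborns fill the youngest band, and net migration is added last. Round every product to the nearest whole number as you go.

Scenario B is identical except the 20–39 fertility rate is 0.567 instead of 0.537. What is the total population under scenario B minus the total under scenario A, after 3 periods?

1773

— Period 1 —
Births: 21700 × 0.537 = 11653
20–39: 17400 × 0.971 = 16895
40–59: 21700 × 0.964 = 20919
60–79: 3400 × 0.978 = 3325
80+: 18600 × 0.958 + 4900 × 0.294 = 17819 + 1441 = 19260
Net migration: 0–19 − 260 → 11393; 20–39 − 300 → 16595; 40–59 + 390 → 21309; 60–79 + 340 → 3665; 80+ − 130 → 19130
Population now: 0–19=11393, 20–39=16595, 40–59=21309, 60–79=3665, 80+=19130
— Period 2 —
Births: 16595 × 0.537 = 8912
20–39: 11393 × 0.971 = 11063
40–59: 16595 × 0.964 = 15998
60–79: 21309 × 0.978 = 20840
80+: 3665 × 0.958 + 19130 × 0.294 = 3511 + 5624 = 9135
Net migration: 0–19 − 260 → 8652; 20–39 − 300 → 10763; 40–59 + 390 → 16388; 60–79 + 340 → 21180; 80+ − 130 → 9005
Population now: 0–19=8652, 20–39=10763, 40–59=16388, 60–79=21180, 80+=9005
— Period 3 —
Births: 10763 × 0.537 = 5780
20–39: 8652 × 0.971 = 8401
40–59: 10763 × 0.964 = 10376
60–79: 16388 × 0.978 = 16027
80+: 21180 × 0.958 + 9005 × 0.294 = 20290 + 2647 = 22937
Net migration: 0–19 − 260 → 5520; 20–39 − 300 → 8101; 40–59 + 390 → 10766; 60–79 + 340 → 16367; 80+ − 130 → 22807
Population now: 0–19=5520, 20–39=8101, 40–59=10766, 60–79=16367, 80+=22807
Scenario A total after 3 periods: 63561
Scenario B projection —
— Period 1 —
Births: 21700 × 0.567 = 12304
20–39: 17400 × 0.971 = 16895
40–59: 21700 × 0.964 = 20919
60–79: 3400 × 0.978 = 3325
80+: 18600 × 0.958 + 4900 × 0.294 = 17819 + 1441 = 19260
Net migration: 0–19 − 260 → 12044; 20–39 − 300 → 16595; 40–59 + 390 → 21309; 60–79 + 340 → 3665; 80+ − 130 → 19130
Population now: 0–19=12044, 20–39=16595, 40–59=21309, 60–79=3665, 80+=19130
— Period 2 —
Births: 16595 × 0.567 = 9409
20–39: 12044 × 0.971 = 11695
40–59: 16595 × 0.964 = 15998
60–79: 21309 × 0.978 = 20840
80+: 3665 × 0.958 + 19130 × 0.294 = 3511 + 5624 = 9135
Net migration: 0–19 − 260 → 9149; 20–39 − 300 → 11395; 40–59 + 390 → 16388; 60–79 + 340 → 21180; 80+ − 130 → 9005
Population now: 0–19=9149, 20–39=11395, 40–59=16388, 60–79=21180, 80+=9005
— Period 3 —
Births: 11395 × 0.567 = 6461
20–39: 9149 × 0.971 = 8884
40–59: 11395 × 0.964 = 10985
60–79: 16388 × 0.978 = 16027
80+: 21180 × 0.958 + 9005 × 0.294 = 20290 + 2647 = 22937
Net migration: 0–19 − 260 → 6201; 20–39 − 300 → 8584; 40–59 + 390 → 11375; 60–79 + 340 → 16367; 80+ − 130 → 22807
Population now: 0–19=6201, 20–39=8584, 40–59=11375, 60–79=16367, 80+=22807
Scenario B total after 3 periods: 65334
Difference B − A = 65334 − 63561 = 1773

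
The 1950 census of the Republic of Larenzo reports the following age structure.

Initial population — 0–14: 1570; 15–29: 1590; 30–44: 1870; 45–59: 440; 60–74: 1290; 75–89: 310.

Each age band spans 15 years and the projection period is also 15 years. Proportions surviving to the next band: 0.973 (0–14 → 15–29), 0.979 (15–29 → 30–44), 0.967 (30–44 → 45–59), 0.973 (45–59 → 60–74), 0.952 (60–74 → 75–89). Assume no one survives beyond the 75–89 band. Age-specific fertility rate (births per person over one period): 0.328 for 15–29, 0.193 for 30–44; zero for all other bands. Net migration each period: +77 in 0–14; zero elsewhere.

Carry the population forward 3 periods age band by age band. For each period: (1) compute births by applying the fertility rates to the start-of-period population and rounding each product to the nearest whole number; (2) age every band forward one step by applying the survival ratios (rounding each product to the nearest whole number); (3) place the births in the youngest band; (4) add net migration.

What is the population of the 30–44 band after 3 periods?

914

Call the groups 1 to 6, youngest first.
— Period 1 —
Births: 1590 × 0.328 = 522, 1870 × 0.193 = 361 → total 883
Group 2: 1570 × 0.973 = 1528
Group 3: 1590 × 0.979 = 1557
Group 4: 1870 × 0.967 = 1808
Group 5: 440 × 0.973 = 428
Group 6: 1290 × 0.952 = 1228
Net migration: Group 1 + 77 → 960
Giving 960 / 1528 / 1557 / 1808 / 428 / 1228.
— Period 2 —
Births: 1528 × 0.328 = 501, 1557 × 0.193 = 301 → total 802
Group 2: 960 × 0.973 = 934
Group 3: 1528 × 0.979 = 1496
Group 4: 1557 × 0.967 = 1506
Group 5: 1808 × 0.973 = 1759
Group 6: 428 × 0.952 = 407
Net migration: Group 1 + 77 → 879
Giving 879 / 934 / 1496 / 1506 / 1759 / 407.
— Period 3 —
Births: 934 × 0.328 = 306, 1496 × 0.193 = 289 → total 595
Group 2: 879 × 0.973 = 855
Group 3: 934 × 0.979 = 914
Group 4: 1496 × 0.967 = 1447
Group 5: 1506 × 0.973 = 1465
Group 6: 1759 × 0.952 = 1675
Net migration: Group 1 + 77 → 672
Giving 672 / 855 / 914 / 1447 / 1465 / 1675.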